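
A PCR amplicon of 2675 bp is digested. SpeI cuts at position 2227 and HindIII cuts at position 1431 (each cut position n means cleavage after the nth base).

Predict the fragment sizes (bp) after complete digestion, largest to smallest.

Combined cut positions (sorted): 1431, 2227.
Linear molecule, 2 cuts → 3 fragments:
  1431 − 0 = 1431 bp
  2227 − 1431 = 796 bp
  2675 − 2227 = 448 bp
Sorted largest to smallest: 1431, 796, 448 bp.

1431, 796, 448 bp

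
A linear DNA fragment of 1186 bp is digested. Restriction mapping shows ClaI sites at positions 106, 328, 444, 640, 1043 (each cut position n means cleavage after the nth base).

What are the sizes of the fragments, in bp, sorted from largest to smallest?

403, 222, 196, 143, 116, 106 bp

Linear molecule, 5 cuts → 6 fragments:
  106 − 0 = 106 bp
  328 − 106 = 222 bp
  444 − 328 = 116 bp
  640 − 444 = 196 bp
  1043 − 640 = 403 bp
  1186 − 1043 = 143 bp
Sorted largest to smallest: 403, 222, 196, 143, 116, 106 bp.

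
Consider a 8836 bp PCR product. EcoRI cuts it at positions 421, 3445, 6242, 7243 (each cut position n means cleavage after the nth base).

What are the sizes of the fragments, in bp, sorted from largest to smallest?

3024, 2797, 1593, 1001, 421 bp

Linear molecule, 4 cuts → 5 fragments:
  421 − 0 = 421 bp
  3445 − 421 = 3024 bp
  6242 − 3445 = 2797 bp
  7243 − 6242 = 1001 bp
  8836 − 7243 = 1593 bp
Sorted largest to smallest: 3024, 2797, 1593, 1001, 421 bp.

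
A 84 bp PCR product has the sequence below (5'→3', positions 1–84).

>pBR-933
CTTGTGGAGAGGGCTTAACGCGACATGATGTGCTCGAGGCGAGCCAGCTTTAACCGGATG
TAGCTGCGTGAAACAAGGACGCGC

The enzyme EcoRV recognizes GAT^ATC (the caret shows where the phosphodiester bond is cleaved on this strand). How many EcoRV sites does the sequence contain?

0

No occurrence of GATATC is present in the sequence.
EcoRV does not cut: 0 sites.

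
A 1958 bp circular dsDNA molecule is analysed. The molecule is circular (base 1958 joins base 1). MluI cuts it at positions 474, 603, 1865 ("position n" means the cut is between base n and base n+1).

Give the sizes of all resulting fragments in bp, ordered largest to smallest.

1262, 567, 129 bp

Circular molecule, 3 cuts → 3 fragments:
  603 − 474 = 129 bp
  1865 − 603 = 1262 bp
  wrap: 1958 − 1865 + 474 = 567 bp
Sorted largest to smallest: 1262, 567, 129 bp.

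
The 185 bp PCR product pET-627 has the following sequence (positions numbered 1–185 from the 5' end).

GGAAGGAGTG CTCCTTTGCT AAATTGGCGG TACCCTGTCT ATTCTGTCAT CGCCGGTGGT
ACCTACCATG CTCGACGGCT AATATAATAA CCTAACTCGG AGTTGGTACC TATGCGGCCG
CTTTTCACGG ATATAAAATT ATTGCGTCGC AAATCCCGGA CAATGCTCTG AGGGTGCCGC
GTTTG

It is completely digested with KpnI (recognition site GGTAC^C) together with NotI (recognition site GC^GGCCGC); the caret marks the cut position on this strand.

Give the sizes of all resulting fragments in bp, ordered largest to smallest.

KpnI sites (GGTACC) start at positions 29, 58, 105.
KpnI cuts after base 5 of each site (before the last base), so after positions 33, 62, 109.
The NotI site (GCGGCCGC) starts at position 114.
NotI cuts after base 2 of each site, so after position 115.
Combined cut positions: 33, 62, 109, 115.
Linear molecule, 4 cuts → 5 fragments:
  1–33 → 33 bp
  34–62 → 29 bp
  63–109 → 47 bp
  110–115 → 6 bp
  116–185 → 70 bp
Sorted largest to smallest: 70, 47, 33, 29, 6 bp.

70, 47, 33, 29, 6 bp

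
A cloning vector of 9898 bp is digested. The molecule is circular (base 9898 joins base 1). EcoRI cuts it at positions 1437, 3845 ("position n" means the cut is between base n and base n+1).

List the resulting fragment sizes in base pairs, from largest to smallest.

7490, 2408 bp

Circular molecule, 2 cuts → 2 fragments:
  3845 − 1437 = 2408 bp
  wrap: 9898 − 3845 + 1437 = 7490 bp
Sorted largest to smallest: 7490, 2408 bp.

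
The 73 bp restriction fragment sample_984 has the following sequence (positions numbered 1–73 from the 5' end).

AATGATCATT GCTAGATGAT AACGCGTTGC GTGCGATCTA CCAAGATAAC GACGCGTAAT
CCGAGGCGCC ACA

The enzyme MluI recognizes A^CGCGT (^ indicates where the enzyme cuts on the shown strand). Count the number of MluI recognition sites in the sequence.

ACGCGT occurs starting at positions 22, 52.
MluI cuts at 2 sites.

2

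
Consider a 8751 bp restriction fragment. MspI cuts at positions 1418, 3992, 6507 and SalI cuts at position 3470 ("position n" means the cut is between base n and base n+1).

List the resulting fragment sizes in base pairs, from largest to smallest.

2515, 2244, 2052, 1418, 522 bp

Combined cut positions (sorted): 1418, 3470, 3992, 6507.
Linear molecule, 4 cuts → 5 fragments:
  1418 − 0 = 1418 bp
  3470 − 1418 = 2052 bp
  3992 − 3470 = 522 bp
  6507 − 3992 = 2515 bp
  8751 − 6507 = 2244 bp
Sorted largest to smallest: 2515, 2244, 2052, 1418, 522 bp.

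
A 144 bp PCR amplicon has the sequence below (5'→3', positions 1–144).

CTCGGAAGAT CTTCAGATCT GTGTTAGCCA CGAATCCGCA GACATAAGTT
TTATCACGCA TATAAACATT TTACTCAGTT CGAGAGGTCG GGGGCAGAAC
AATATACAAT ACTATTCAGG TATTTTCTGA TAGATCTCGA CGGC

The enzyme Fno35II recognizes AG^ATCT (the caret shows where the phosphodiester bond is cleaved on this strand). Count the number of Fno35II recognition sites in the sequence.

AGATCT occurs starting at positions 7, 15, 132.
Fno35II cuts at 3 sites.

3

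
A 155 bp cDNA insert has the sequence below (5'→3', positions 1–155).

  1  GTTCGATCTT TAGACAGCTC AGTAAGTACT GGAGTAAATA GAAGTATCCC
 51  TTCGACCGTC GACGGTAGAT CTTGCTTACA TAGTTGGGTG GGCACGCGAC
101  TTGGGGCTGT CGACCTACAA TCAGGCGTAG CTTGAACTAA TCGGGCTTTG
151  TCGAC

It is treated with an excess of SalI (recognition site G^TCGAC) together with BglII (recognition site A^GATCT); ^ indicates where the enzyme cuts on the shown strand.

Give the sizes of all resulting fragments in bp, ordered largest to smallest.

58, 42, 41, 9, 5 bp

SalI sites (GTCGAC) start at positions 58, 109, 150.
SalI cuts after the first base of each site, so after positions 58, 109, 150.
The BglII site (AGATCT) starts at position 67.
BglII cuts after the first base of each site, so after position 67.
Combined cut positions: 58, 67, 109, 150.
Linear molecule, 4 cuts → 5 fragments:
  1–58 → 58 bp
  59–67 → 9 bp
  68–109 → 42 bp
  110–150 → 41 bp
  151–155 → 5 bp
Sorted largest to smallest: 58, 42, 41, 9, 5 bp.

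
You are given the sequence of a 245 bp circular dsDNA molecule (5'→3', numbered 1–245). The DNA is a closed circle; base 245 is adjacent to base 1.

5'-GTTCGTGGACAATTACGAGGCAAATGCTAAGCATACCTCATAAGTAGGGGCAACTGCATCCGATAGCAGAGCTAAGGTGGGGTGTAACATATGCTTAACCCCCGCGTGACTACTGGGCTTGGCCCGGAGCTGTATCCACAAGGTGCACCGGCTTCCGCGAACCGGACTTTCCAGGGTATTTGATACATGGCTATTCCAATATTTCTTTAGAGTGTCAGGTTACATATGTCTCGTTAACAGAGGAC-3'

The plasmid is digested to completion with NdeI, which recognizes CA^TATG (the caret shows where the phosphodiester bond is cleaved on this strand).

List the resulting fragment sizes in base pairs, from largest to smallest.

135, 110 bp

NdeI sites (CATATG) start at positions 88, 223.
NdeI cuts after base 2 of each site, so after positions 89, 224.
Circular molecule, 2 cuts → 2 fragments:
  90–224 → 135 bp
  225–245 then 1–89 → 21 + 89 = 110 bp
Sorted largest to smallest: 135, 110 bp.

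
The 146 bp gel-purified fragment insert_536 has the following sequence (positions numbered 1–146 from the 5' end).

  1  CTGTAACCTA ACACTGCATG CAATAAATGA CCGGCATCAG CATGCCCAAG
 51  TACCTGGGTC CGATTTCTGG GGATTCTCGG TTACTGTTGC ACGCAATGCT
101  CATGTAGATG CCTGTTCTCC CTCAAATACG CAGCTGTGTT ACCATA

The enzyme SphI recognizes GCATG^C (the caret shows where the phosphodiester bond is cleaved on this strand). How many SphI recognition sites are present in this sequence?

2

GCATGC occurs starting at positions 16, 40.
SphI cuts at 2 sites.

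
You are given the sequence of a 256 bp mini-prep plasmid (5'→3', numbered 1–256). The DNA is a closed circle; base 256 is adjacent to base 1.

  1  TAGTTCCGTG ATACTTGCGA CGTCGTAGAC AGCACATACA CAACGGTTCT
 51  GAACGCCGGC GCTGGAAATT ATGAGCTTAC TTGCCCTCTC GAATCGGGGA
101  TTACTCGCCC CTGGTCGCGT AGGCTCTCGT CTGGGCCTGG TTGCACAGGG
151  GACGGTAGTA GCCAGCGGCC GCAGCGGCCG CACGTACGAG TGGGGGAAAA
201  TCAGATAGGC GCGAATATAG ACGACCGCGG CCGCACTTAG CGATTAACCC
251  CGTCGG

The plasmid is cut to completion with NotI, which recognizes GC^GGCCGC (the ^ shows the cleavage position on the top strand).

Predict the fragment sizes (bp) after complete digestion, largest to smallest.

NotI sites (GCGGCCGC) start at positions 165, 174, 227.
NotI cuts after base 2 of each site, so after positions 166, 175, 228.
Circular molecule, 3 cuts → 3 fragments:
  167–175 → 9 bp
  176–228 → 53 bp
  229–256 then 1–166 → 28 + 166 = 194 bp
Sorted largest to smallest: 194, 53, 9 bp.

194, 53, 9 bp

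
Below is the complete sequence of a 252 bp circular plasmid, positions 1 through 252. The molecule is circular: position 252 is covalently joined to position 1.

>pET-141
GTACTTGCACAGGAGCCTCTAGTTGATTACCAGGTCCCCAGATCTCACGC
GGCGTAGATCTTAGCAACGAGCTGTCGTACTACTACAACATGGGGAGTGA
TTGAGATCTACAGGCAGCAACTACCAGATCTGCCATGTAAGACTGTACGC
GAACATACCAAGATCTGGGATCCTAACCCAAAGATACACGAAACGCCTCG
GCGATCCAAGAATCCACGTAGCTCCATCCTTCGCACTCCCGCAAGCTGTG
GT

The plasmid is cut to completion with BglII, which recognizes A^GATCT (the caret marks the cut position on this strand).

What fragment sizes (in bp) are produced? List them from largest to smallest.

BglII sites (AGATCT) start at positions 40, 56, 104, 126, 161.
BglII cuts after the first base of each site, so after positions 40, 56, 104, 126, 161.
Circular molecule, 5 cuts → 5 fragments:
  41–56 → 16 bp
  57–104 → 48 bp
  105–126 → 22 bp
  127–161 → 35 bp
  162–252 then 1–40 → 91 + 40 = 131 bp
Sorted largest to smallest: 131, 48, 35, 22, 16 bp.

131, 48, 35, 22, 16 bp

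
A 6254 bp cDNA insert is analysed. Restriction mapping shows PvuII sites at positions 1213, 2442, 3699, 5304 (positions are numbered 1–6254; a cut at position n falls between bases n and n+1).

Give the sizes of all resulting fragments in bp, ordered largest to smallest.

1605, 1257, 1229, 1213, 950 bp

Linear molecule, 4 cuts → 5 fragments:
  1213 − 0 = 1213 bp
  2442 − 1213 = 1229 bp
  3699 − 2442 = 1257 bp
  5304 − 3699 = 1605 bp
  6254 − 5304 = 950 bp
Sorted largest to smallest: 1605, 1257, 1229, 1213, 950 bp.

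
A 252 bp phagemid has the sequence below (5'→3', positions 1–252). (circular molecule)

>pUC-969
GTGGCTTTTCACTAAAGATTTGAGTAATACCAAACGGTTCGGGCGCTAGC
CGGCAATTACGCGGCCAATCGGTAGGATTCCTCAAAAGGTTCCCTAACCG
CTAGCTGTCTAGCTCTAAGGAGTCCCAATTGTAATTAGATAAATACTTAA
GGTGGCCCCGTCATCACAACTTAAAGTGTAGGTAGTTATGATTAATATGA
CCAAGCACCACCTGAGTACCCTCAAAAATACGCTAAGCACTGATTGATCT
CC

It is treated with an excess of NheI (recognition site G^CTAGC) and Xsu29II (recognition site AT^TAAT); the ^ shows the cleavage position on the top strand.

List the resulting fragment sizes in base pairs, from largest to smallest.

105, 92, 55 bp

NheI sites (GCTAGC) start at positions 45, 100.
NheI cuts after the first base of each site, so after positions 45, 100.
The Xsu29II site (ATTAAT) starts at position 191.
Xsu29II cuts after base 2 of each site, so after position 192.
Combined cut positions: 45, 100, 192.
Circular molecule, 3 cuts → 3 fragments:
  46–100 → 55 bp
  101–192 → 92 bp
  193–252 then 1–45 → 60 + 45 = 105 bp
Sorted largest to smallest: 105, 92, 55 bp.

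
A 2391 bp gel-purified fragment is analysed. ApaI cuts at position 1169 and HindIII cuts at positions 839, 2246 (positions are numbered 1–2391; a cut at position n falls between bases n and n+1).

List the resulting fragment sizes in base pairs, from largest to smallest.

Combined cut positions (sorted): 839, 1169, 2246.
Linear molecule, 3 cuts → 4 fragments:
  839 − 0 = 839 bp
  1169 − 839 = 330 bp
  2246 − 1169 = 1077 bp
  2391 − 2246 = 145 bp
Sorted largest to smallest: 1077, 839, 330, 145 bp.

1077, 839, 330, 145 bp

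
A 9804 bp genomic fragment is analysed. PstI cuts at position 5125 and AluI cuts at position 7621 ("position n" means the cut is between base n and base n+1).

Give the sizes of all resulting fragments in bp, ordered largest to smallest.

5125, 2496, 2183 bp

Combined cut positions (sorted): 5125, 7621.
Linear molecule, 2 cuts → 3 fragments:
  5125 − 0 = 5125 bp
  7621 − 5125 = 2496 bp
  9804 − 7621 = 2183 bp
Sorted largest to smallest: 5125, 2496, 2183 bp.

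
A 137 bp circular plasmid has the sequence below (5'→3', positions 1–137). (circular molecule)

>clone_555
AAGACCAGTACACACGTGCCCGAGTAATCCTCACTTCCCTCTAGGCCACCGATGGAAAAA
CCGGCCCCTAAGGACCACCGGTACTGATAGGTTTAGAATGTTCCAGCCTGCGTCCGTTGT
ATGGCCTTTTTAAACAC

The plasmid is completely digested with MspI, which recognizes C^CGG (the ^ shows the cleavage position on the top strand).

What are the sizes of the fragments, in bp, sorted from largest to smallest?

MspI sites (CCGG) start at positions 61, 78.
MspI cuts after the first base of each site, so after positions 61, 78.
Circular molecule, 2 cuts → 2 fragments:
  62–78 → 17 bp
  79–137 then 1–61 → 59 + 61 = 120 bp
Sorted largest to smallest: 120, 17 bp.

120, 17 bp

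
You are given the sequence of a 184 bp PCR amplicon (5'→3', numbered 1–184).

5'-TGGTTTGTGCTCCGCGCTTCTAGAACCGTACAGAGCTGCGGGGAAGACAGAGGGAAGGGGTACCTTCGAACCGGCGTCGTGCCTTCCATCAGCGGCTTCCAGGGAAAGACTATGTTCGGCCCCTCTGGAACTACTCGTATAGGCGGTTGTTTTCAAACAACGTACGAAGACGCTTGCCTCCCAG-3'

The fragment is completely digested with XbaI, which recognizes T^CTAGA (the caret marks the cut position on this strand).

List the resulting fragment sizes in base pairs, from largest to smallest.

The XbaI site (TCTAGA) starts at position 19.
XbaI cuts after the first base of each site, so after position 19.
Linear molecule, 1 cut → 2 fragments:
  1–19 → 19 bp
  20–184 → 165 bp
Sorted largest to smallest: 165, 19 bp.

165, 19 bp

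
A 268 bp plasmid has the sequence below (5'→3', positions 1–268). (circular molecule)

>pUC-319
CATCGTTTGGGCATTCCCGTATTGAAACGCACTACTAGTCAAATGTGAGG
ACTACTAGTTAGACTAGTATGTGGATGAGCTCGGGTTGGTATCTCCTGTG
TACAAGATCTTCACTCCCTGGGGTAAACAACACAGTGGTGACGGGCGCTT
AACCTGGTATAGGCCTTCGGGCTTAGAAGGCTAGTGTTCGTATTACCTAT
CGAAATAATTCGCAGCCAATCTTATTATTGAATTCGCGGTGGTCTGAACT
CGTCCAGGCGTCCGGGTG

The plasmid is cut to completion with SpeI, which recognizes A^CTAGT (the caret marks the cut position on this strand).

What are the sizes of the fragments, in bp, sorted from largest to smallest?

239, 20, 9 bp

SpeI sites (ACTAGT) start at positions 34, 54, 63.
SpeI cuts after the first base of each site, so after positions 34, 54, 63.
Circular molecule, 3 cuts → 3 fragments:
  35–54 → 20 bp
  55–63 → 9 bp
  64–268 then 1–34 → 205 + 34 = 239 bp
Sorted largest to smallest: 239, 20, 9 bp.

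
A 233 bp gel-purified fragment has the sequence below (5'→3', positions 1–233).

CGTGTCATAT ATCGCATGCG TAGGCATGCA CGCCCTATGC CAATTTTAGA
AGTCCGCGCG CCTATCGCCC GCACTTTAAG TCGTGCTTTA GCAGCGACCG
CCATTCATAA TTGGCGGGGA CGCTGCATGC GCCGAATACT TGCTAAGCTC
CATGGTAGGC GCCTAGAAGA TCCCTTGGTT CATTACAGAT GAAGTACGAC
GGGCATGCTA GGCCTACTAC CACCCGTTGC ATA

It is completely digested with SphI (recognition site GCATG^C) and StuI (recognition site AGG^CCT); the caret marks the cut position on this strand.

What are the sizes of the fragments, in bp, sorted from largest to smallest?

SphI sites (GCATGC) start at positions 14, 24, 125, 203.
SphI cuts after base 5 of each site (before the last base), so after positions 18, 28, 129, 207.
The StuI site (AGGCCT) starts at position 210.
StuI cuts after base 3 of each site, so after position 212.
Combined cut positions: 18, 28, 129, 207, 212.
Linear molecule, 5 cuts → 6 fragments:
  1–18 → 18 bp
  19–28 → 10 bp
  29–129 → 101 bp
  130–207 → 78 bp
  208–212 → 5 bp
  213–233 → 21 bp
Sorted largest to smallest: 101, 78, 21, 18, 10, 5 bp.

101, 78, 21, 18, 10, 5 bp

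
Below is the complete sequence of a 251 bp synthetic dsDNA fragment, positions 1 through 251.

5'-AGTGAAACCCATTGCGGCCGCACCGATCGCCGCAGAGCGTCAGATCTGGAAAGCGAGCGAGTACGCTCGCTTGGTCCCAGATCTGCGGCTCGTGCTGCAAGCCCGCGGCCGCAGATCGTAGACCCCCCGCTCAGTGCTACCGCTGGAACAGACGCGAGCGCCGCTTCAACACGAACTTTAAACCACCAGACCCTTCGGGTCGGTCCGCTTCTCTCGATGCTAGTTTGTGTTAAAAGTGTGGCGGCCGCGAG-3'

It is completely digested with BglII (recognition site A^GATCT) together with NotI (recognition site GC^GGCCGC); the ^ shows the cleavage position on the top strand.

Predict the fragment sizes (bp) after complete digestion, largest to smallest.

BglII sites (AGATCT) start at positions 42, 79.
BglII cuts after the first base of each site, so after positions 42, 79.
NotI sites (GCGGCCGC) start at positions 14, 105, 241.
NotI cuts after base 2 of each site, so after positions 15, 106, 242.
Combined cut positions: 15, 42, 79, 106, 242.
Linear molecule, 5 cuts → 6 fragments:
  1–15 → 15 bp
  16–42 → 27 bp
  43–79 → 37 bp
  80–106 → 27 bp
  107–242 → 136 bp
  243–251 → 9 bp
Sorted largest to smallest: 136, 37, 27, 27, 15, 9 bp.

136, 37, 27, 27, 15, 9 bp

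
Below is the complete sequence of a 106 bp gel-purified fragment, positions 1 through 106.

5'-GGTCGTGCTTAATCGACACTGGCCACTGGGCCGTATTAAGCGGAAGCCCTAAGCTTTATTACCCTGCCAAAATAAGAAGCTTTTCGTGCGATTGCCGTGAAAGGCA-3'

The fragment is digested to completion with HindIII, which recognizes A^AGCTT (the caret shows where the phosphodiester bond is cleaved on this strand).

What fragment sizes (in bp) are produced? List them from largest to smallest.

HindIII sites (AAGCTT) start at positions 51, 77.
HindIII cuts after the first base of each site, so after positions 51, 77.
Linear molecule, 2 cuts → 3 fragments:
  1–51 → 51 bp
  52–77 → 26 bp
  78–106 → 29 bp
Sorted largest to smallest: 51, 29, 26 bp.

51, 29, 26 bp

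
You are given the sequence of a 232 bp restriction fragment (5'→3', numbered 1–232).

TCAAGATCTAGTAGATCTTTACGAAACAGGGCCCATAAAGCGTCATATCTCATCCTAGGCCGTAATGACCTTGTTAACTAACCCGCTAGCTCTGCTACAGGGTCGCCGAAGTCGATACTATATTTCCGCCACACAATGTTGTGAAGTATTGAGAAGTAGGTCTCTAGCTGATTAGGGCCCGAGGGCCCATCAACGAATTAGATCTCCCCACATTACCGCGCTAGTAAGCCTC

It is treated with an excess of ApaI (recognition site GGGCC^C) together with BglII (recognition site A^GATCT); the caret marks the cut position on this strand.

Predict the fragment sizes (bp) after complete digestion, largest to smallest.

ApaI sites (GGGCCC) start at positions 29, 175, 183.
ApaI cuts after base 5 of each site (before the last base), so after positions 33, 179, 187.
BglII sites (AGATCT) start at positions 4, 13, 200.
BglII cuts after the first base of each site, so after positions 4, 13, 200.
Combined cut positions: 4, 13, 33, 179, 187, 200.
Linear molecule, 6 cuts → 7 fragments:
  1–4 → 4 bp
  5–13 → 9 bp
  14–33 → 20 bp
  34–179 → 146 bp
  180–187 → 8 bp
  188–200 → 13 bp
  201–232 → 32 bp
Sorted largest to smallest: 146, 32, 20, 13, 9, 8, 4 bp.

146, 32, 20, 13, 9, 8, 4 bp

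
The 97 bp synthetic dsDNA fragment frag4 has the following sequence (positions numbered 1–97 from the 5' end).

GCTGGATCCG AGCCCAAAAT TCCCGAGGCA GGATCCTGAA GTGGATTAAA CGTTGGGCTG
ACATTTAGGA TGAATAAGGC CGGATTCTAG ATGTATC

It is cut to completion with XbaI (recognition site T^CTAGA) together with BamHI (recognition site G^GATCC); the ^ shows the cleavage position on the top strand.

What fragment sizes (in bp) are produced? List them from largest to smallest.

55, 27, 11, 4 bp

The XbaI site (TCTAGA) starts at position 86.
XbaI cuts after the first base of each site, so after position 86.
BamHI sites (GGATCC) start at positions 4, 31.
BamHI cuts after the first base of each site, so after positions 4, 31.
Combined cut positions: 4, 31, 86.
Linear molecule, 3 cuts → 4 fragments:
  1–4 → 4 bp
  5–31 → 27 bp
  32–86 → 55 bp
  87–97 → 11 bp
Sorted largest to smallest: 55, 27, 11, 4 bp.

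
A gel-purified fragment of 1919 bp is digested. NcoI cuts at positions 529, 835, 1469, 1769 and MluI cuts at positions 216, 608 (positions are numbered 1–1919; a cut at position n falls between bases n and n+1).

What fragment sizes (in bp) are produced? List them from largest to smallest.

634, 313, 300, 227, 216, 150, 79 bp

Combined cut positions (sorted): 216, 529, 608, 835, 1469, 1769.
Linear molecule, 6 cuts → 7 fragments:
  216 − 0 = 216 bp
  529 − 216 = 313 bp
  608 − 529 = 79 bp
  835 − 608 = 227 bp
  1469 − 835 = 634 bp
  1769 − 1469 = 300 bp
  1919 − 1769 = 150 bp
Sorted largest to smallest: 634, 313, 300, 227, 216, 150, 79 bp.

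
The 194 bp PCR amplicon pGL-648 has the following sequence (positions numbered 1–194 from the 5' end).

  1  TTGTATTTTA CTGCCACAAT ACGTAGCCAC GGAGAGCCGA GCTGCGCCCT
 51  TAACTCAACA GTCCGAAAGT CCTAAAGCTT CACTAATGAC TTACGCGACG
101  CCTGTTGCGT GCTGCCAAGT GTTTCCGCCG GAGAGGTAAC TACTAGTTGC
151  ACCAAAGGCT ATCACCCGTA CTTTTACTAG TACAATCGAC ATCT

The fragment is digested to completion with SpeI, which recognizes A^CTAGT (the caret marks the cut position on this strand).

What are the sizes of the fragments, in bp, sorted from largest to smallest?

142, 34, 18 bp

SpeI sites (ACTAGT) start at positions 142, 176.
SpeI cuts after the first base of each site, so after positions 142, 176.
Linear molecule, 2 cuts → 3 fragments:
  1–142 → 142 bp
  143–176 → 34 bp
  177–194 → 18 bp
Sorted largest to smallest: 142, 34, 18 bp.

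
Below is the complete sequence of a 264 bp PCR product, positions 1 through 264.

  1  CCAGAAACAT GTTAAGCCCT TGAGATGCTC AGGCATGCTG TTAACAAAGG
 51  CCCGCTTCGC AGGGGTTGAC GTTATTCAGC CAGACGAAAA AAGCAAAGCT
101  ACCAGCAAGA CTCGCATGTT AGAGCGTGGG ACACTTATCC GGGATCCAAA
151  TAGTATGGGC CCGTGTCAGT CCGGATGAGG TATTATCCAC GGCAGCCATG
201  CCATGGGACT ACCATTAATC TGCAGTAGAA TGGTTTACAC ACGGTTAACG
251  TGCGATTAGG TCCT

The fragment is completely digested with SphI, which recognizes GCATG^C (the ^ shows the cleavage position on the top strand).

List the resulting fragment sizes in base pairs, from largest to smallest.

The SphI site (GCATGC) starts at position 33.
SphI cuts after base 5 of each site (before the last base), so after position 37.
Linear molecule, 1 cut → 2 fragments:
  1–37 → 37 bp
  38–264 → 227 bp
Sorted largest to smallest: 227, 37 bp.

227, 37 bp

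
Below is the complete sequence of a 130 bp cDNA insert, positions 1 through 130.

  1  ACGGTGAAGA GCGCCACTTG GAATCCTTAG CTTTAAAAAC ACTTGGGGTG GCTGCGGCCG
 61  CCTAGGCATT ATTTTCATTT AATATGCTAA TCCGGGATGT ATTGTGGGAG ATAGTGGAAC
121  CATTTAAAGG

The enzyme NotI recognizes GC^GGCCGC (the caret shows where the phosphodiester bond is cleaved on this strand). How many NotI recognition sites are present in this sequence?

1

GCGGCCGC occurs starting at position 54.
NotI cuts at 1 site.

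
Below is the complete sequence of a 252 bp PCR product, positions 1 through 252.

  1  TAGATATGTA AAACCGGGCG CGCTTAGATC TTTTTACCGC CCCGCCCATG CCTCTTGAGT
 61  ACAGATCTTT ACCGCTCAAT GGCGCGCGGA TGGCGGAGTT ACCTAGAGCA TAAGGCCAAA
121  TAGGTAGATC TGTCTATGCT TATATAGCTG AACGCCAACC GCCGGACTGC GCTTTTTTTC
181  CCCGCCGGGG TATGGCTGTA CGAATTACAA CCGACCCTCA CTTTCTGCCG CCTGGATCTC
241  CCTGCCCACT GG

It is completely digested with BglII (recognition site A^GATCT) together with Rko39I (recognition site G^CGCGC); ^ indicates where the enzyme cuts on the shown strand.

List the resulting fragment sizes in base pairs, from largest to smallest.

126, 44, 37, 19, 18, 8 bp

BglII sites (AGATCT) start at positions 26, 63, 126.
BglII cuts after the first base of each site, so after positions 26, 63, 126.
Rko39I sites (GCGCGC) start at positions 18, 82.
Rko39I cuts after the first base of each site, so after positions 18, 82.
Combined cut positions: 18, 26, 63, 82, 126.
Linear molecule, 5 cuts → 6 fragments:
  1–18 → 18 bp
  19–26 → 8 bp
  27–63 → 37 bp
  64–82 → 19 bp
  83–126 → 44 bp
  127–252 → 126 bp
Sorted largest to smallest: 126, 44, 37, 19, 18, 8 bp.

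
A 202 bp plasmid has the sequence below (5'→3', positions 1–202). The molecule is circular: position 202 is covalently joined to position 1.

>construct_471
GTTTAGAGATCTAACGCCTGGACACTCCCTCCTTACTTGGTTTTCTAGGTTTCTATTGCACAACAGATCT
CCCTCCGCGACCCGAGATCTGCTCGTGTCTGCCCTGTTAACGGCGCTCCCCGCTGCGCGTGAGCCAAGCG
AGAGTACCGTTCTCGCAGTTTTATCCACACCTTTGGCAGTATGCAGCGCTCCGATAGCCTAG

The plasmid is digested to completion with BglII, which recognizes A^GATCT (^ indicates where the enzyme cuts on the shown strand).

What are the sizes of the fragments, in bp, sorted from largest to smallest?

124, 58, 20 bp

BglII sites (AGATCT) start at positions 7, 65, 85.
BglII cuts after the first base of each site, so after positions 7, 65, 85.
Circular molecule, 3 cuts → 3 fragments:
  8–65 → 58 bp
  66–85 → 20 bp
  86–202 then 1–7 → 117 + 7 = 124 bp
Sorted largest to smallest: 124, 58, 20 bp.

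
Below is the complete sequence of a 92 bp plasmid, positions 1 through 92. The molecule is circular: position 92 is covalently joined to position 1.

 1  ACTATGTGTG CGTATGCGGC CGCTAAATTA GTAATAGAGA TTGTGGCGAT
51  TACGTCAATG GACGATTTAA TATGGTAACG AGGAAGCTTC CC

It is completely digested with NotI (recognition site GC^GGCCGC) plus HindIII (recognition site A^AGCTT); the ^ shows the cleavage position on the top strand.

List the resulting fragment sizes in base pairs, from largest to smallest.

67, 25 bp

The NotI site (GCGGCCGC) starts at position 16.
NotI cuts after base 2 of each site, so after position 17.
The HindIII site (AAGCTT) starts at position 84.
HindIII cuts after the first base of each site, so after position 84.
Combined cut positions: 17, 84.
Circular molecule, 2 cuts → 2 fragments:
  18–84 → 67 bp
  85–92 then 1–17 → 8 + 17 = 25 bp
Sorted largest to smallest: 67, 25 bp.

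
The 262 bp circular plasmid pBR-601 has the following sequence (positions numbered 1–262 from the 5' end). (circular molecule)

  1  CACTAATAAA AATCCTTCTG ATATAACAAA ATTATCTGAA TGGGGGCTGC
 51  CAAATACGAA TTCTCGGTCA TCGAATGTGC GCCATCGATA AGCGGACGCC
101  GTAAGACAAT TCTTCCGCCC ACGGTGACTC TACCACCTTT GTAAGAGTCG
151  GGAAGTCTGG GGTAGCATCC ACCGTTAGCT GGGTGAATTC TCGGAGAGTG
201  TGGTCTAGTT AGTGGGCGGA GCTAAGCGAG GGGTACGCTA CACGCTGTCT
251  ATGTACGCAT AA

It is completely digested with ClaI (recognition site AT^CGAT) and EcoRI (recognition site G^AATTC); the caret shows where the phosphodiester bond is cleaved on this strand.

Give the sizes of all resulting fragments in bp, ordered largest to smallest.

The ClaI site (ATCGAT) starts at position 84.
ClaI cuts after base 2 of each site, so after position 85.
EcoRI sites (GAATTC) start at positions 58, 185.
EcoRI cuts after the first base of each site, so after positions 58, 185.
Combined cut positions: 58, 85, 185.
Circular molecule, 3 cuts → 3 fragments:
  59–85 → 27 bp
  86–185 → 100 bp
  186–262 then 1–58 → 77 + 58 = 135 bp
Sorted largest to smallest: 135, 100, 27 bp.

135, 100, 27 bp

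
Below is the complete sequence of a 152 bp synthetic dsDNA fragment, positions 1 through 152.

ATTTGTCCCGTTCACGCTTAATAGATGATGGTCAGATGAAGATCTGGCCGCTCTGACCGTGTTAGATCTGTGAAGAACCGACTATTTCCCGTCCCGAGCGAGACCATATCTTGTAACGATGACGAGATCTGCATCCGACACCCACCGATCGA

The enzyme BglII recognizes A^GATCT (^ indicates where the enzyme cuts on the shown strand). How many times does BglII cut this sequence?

3

AGATCT occurs starting at positions 40, 64, 125.
BglII cuts at 3 sites.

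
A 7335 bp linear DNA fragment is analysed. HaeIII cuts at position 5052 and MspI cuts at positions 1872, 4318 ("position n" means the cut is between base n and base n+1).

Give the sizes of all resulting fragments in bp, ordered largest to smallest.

Combined cut positions (sorted): 1872, 4318, 5052.
Linear molecule, 3 cuts → 4 fragments:
  1872 − 0 = 1872 bp
  4318 − 1872 = 2446 bp
  5052 − 4318 = 734 bp
  7335 − 5052 = 2283 bp
Sorted largest to smallest: 2446, 2283, 1872, 734 bp.

2446, 2283, 1872, 734 bp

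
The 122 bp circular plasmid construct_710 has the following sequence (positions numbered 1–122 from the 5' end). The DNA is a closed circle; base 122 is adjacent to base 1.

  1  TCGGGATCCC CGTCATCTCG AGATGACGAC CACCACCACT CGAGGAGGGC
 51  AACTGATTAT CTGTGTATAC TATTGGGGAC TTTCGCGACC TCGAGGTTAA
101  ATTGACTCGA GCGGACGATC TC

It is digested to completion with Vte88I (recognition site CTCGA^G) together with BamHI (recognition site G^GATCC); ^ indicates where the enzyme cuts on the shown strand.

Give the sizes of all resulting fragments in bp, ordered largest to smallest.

Vte88I sites (CTCGAG) start at positions 17, 39, 90, 106.
Vte88I cuts after base 5 of each site (before the last base), so after positions 21, 43, 94, 110.
The BamHI site (GGATCC) starts at position 4.
BamHI cuts after the first base of each site, so after position 4.
Combined cut positions: 4, 21, 43, 94, 110.
Circular molecule, 5 cuts → 5 fragments:
  5–21 → 17 bp
  22–43 → 22 bp
  44–94 → 51 bp
  95–110 → 16 bp
  111–122 then 1–4 → 12 + 4 = 16 bp
Sorted largest to smallest: 51, 22, 17, 16, 16 bp.

51, 22, 17, 16, 16 bp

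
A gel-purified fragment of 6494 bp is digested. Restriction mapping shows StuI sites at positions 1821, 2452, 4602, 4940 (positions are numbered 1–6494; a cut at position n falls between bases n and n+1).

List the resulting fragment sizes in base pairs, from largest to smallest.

2150, 1821, 1554, 631, 338 bp

Linear molecule, 4 cuts → 5 fragments:
  1821 − 0 = 1821 bp
  2452 − 1821 = 631 bp
  4602 − 2452 = 2150 bp
  4940 − 4602 = 338 bp
  6494 − 4940 = 1554 bp
Sorted largest to smallest: 2150, 1821, 1554, 631, 338 bp.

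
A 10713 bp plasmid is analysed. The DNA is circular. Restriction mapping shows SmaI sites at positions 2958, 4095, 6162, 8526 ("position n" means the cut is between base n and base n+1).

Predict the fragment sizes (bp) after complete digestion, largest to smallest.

5145, 2364, 2067, 1137 bp

Circular molecule, 4 cuts → 4 fragments:
  4095 − 2958 = 1137 bp
  6162 − 4095 = 2067 bp
  8526 − 6162 = 2364 bp
  wrap: 10713 − 8526 + 2958 = 5145 bp
Sorted largest to smallest: 5145, 2364, 2067, 1137 bp.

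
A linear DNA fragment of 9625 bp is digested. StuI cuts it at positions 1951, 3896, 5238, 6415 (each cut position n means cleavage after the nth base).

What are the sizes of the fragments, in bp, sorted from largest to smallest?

Linear molecule, 4 cuts → 5 fragments:
  1951 − 0 = 1951 bp
  3896 − 1951 = 1945 bp
  5238 − 3896 = 1342 bp
  6415 − 5238 = 1177 bp
  9625 − 6415 = 3210 bp
Sorted largest to smallest: 3210, 1951, 1945, 1342, 1177 bp.

3210, 1951, 1945, 1342, 1177 bp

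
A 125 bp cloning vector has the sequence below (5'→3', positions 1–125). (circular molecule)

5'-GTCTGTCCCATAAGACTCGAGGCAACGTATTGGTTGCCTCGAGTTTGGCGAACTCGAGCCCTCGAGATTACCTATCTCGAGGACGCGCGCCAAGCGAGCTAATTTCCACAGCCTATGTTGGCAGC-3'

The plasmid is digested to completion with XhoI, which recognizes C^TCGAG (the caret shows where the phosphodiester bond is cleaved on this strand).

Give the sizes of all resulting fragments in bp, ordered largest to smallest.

XhoI sites (CTCGAG) start at positions 16, 38, 53, 61, 76.
XhoI cuts after the first base of each site, so after positions 16, 38, 53, 61, 76.
Circular molecule, 5 cuts → 5 fragments:
  17–38 → 22 bp
  39–53 → 15 bp
  54–61 → 8 bp
  62–76 → 15 bp
  77–125 then 1–16 → 49 + 16 = 65 bp
Sorted largest to smallest: 65, 22, 15, 15, 8 bp.

65, 22, 15, 15, 8 bp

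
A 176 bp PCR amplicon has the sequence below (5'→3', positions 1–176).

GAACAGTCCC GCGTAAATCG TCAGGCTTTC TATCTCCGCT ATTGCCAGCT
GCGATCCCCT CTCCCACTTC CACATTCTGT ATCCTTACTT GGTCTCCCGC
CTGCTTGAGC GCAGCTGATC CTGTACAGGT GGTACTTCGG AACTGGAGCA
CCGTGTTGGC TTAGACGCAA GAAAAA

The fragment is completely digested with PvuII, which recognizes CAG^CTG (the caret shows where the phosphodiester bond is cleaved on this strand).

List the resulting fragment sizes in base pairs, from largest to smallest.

66, 62, 48 bp

PvuII sites (CAGCTG) start at positions 46, 112.
PvuII cuts after base 3 of each site, so after positions 48, 114.
Linear molecule, 2 cuts → 3 fragments:
  1–48 → 48 bp
  49–114 → 66 bp
  115–176 → 62 bp
Sorted largest to smallest: 66, 62, 48 bp.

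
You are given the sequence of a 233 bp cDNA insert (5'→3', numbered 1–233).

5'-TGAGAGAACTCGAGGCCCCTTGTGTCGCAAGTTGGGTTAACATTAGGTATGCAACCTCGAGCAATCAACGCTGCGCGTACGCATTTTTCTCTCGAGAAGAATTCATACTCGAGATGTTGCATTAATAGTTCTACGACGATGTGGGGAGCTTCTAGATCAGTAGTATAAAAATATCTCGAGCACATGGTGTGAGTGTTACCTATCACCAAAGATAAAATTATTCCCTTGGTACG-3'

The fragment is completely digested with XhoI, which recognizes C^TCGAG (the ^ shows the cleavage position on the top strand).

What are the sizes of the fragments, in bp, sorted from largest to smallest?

XhoI sites (CTCGAG) start at positions 9, 56, 91, 108, 175.
XhoI cuts after the first base of each site, so after positions 9, 56, 91, 108, 175.
Linear molecule, 5 cuts → 6 fragments:
  1–9 → 9 bp
  10–56 → 47 bp
  57–91 → 35 bp
  92–108 → 17 bp
  109–175 → 67 bp
  176–233 → 58 bp
Sorted largest to smallest: 67, 58, 47, 35, 17, 9 bp.

67, 58, 47, 35, 17, 9 bp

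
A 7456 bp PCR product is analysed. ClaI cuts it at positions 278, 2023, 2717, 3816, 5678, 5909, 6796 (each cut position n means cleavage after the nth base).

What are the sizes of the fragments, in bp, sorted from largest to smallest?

Linear molecule, 7 cuts → 8 fragments:
  278 − 0 = 278 bp
  2023 − 278 = 1745 bp
  2717 − 2023 = 694 bp
  3816 − 2717 = 1099 bp
  5678 − 3816 = 1862 bp
  5909 − 5678 = 231 bp
  6796 − 5909 = 887 bp
  7456 − 6796 = 660 bp
Sorted largest to smallest: 1862, 1745, 1099, 887, 694, 660, 278, 231 bp.

1862, 1745, 1099, 887, 694, 660, 278, 231 bp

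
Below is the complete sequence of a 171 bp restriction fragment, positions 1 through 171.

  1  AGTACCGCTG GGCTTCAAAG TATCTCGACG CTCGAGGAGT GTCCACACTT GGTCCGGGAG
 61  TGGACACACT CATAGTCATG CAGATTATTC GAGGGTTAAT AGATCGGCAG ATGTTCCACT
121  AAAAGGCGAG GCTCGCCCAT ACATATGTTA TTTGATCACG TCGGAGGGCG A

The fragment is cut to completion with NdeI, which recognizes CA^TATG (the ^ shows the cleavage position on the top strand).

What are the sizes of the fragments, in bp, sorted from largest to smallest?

143, 28 bp

The NdeI site (CATATG) starts at position 142.
NdeI cuts after base 2 of each site, so after position 143.
Linear molecule, 1 cut → 2 fragments:
  1–143 → 143 bp
  144–171 → 28 bp
Sorted largest to smallest: 143, 28 bp.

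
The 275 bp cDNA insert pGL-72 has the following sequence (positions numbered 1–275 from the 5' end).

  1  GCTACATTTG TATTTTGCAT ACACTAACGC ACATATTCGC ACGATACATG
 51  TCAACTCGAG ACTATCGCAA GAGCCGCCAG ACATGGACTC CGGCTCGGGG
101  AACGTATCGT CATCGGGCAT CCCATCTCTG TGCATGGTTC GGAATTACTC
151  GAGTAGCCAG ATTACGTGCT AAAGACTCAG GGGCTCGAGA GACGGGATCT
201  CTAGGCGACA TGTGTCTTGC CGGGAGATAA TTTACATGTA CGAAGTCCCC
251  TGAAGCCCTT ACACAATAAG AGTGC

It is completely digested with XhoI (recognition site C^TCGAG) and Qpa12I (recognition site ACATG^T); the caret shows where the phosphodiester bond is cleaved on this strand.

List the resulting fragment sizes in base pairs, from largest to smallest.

93, 50, 37, 36, 28, 26, 5 bp

XhoI sites (CTCGAG) start at positions 55, 148, 184.
XhoI cuts after the first base of each site, so after positions 55, 148, 184.
Qpa12I sites (ACATGT) start at positions 46, 208, 234.
Qpa12I cuts after base 5 of each site (before the last base), so after positions 50, 212, 238.
Combined cut positions: 50, 55, 148, 184, 212, 238.
Linear molecule, 6 cuts → 7 fragments:
  1–50 → 50 bp
  51–55 → 5 bp
  56–148 → 93 bp
  149–184 → 36 bp
  185–212 → 28 bp
  213–238 → 26 bp
  239–275 → 37 bp
Sorted largest to smallest: 93, 50, 37, 36, 28, 26, 5 bp.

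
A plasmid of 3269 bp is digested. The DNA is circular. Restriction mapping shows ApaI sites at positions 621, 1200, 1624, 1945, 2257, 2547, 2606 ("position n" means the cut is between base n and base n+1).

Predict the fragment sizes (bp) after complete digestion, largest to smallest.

Circular molecule, 7 cuts → 7 fragments:
  1200 − 621 = 579 bp
  1624 − 1200 = 424 bp
  1945 − 1624 = 321 bp
  2257 − 1945 = 312 bp
  2547 − 2257 = 290 bp
  2606 − 2547 = 59 bp
  wrap: 3269 − 2606 + 621 = 1284 bp
Sorted largest to smallest: 1284, 579, 424, 321, 312, 290, 59 bp.

1284, 579, 424, 321, 312, 290, 59 bp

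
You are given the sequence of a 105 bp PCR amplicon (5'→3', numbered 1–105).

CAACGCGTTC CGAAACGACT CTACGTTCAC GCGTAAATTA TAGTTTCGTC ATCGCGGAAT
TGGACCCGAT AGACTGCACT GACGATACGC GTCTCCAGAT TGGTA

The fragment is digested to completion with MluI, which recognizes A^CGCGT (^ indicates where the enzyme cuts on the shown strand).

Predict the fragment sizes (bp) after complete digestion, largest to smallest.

58, 26, 18, 3 bp

MluI sites (ACGCGT) start at positions 3, 29, 87.
MluI cuts after the first base of each site, so after positions 3, 29, 87.
Linear molecule, 3 cuts → 4 fragments:
  1–3 → 3 bp
  4–29 → 26 bp
  30–87 → 58 bp
  88–105 → 18 bp
Sorted largest to smallest: 58, 26, 18, 3 bp.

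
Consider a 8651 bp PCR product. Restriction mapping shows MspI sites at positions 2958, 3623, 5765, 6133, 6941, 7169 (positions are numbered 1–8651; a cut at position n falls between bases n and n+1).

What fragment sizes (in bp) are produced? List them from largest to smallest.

2958, 2142, 1482, 808, 665, 368, 228 bp

Linear molecule, 6 cuts → 7 fragments:
  2958 − 0 = 2958 bp
  3623 − 2958 = 665 bp
  5765 − 3623 = 2142 bp
  6133 − 5765 = 368 bp
  6941 − 6133 = 808 bp
  7169 − 6941 = 228 bp
  8651 − 7169 = 1482 bp
Sorted largest to smallest: 2958, 2142, 1482, 808, 665, 368, 228 bp.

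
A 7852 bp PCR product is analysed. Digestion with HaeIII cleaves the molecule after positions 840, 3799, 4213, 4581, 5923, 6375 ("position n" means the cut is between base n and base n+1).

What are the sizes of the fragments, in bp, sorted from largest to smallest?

2959, 1477, 1342, 840, 452, 414, 368 bp

Linear molecule, 6 cuts → 7 fragments:
  840 − 0 = 840 bp
  3799 − 840 = 2959 bp
  4213 − 3799 = 414 bp
  4581 − 4213 = 368 bp
  5923 − 4581 = 1342 bp
  6375 − 5923 = 452 bp
  7852 − 6375 = 1477 bp
Sorted largest to smallest: 2959, 1477, 1342, 840, 452, 414, 368 bp.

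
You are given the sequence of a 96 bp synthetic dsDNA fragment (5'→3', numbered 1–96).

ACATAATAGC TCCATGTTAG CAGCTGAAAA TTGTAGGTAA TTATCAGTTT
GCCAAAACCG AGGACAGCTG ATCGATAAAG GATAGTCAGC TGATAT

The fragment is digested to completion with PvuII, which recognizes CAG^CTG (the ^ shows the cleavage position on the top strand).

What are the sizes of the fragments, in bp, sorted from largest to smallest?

PvuII sites (CAGCTG) start at positions 21, 65, 87.
PvuII cuts after base 3 of each site, so after positions 23, 67, 89.
Linear molecule, 3 cuts → 4 fragments:
  1–23 → 23 bp
  24–67 → 44 bp
  68–89 → 22 bp
  90–96 → 7 bp
Sorted largest to smallest: 44, 23, 22, 7 bp.

44, 23, 22, 7 bp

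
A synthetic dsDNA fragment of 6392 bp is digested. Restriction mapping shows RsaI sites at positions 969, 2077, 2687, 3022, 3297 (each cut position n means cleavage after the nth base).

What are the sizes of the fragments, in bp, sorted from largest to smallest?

Linear molecule, 5 cuts → 6 fragments:
  969 − 0 = 969 bp
  2077 − 969 = 1108 bp
  2687 − 2077 = 610 bp
  3022 − 2687 = 335 bp
  3297 − 3022 = 275 bp
  6392 − 3297 = 3095 bp
Sorted largest to smallest: 3095, 1108, 969, 610, 335, 275 bp.

3095, 1108, 969, 610, 335, 275 bp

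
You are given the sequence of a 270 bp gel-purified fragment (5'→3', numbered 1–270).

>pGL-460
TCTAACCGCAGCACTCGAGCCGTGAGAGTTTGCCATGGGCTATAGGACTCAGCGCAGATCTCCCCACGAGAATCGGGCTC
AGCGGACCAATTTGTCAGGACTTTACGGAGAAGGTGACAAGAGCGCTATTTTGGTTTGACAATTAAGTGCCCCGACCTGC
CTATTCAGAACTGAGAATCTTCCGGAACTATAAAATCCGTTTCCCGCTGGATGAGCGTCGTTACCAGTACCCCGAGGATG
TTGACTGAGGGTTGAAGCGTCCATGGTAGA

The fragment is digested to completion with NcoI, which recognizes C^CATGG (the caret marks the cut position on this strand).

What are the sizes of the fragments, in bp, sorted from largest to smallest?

NcoI sites (CCATGG) start at positions 33, 261.
NcoI cuts after the first base of each site, so after positions 33, 261.
Linear molecule, 2 cuts → 3 fragments:
  1–33 → 33 bp
  34–261 → 228 bp
  262–270 → 9 bp
Sorted largest to smallest: 228, 33, 9 bp.

228, 33, 9 bp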